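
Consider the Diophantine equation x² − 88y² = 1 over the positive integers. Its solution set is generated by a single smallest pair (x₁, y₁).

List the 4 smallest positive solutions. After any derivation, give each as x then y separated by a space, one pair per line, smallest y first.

197 21
77617 8274
30580901 3259935
12048797377 1284406116

[9; 2,1,1,1,2,18] for √88; ℓ=6 ⇒ convergent index 5
a_0=9:  p_0=9·1+0=9,  q_0=9·0+1=1
…
a_3=1:  p_3=1·28+19=47,  q_3=1·3+2=5
a_4=1:  p_4=1·47+28=75,  q_4=1·5+3=8
a_5=2:  p_5=2·75+47=197,  q_5=2·8+5=21
fundamental: x₁=197, y₁=21  (since 38809 − 88·441 = 1)
(x_2, y_2) = (197·197 + 88·21·21, 197·21 + 21·197) = (77617, 8274)
(x_3, y_3) = (197·77617 + 88·21·8274, 197·8274 + 21·77617) = (30580901, 3259935)
(x_4, y_4) = (197·30580901 + 88·21·3259935, 197·3259935 + 21·30580901) = (12048797377, 1284406116)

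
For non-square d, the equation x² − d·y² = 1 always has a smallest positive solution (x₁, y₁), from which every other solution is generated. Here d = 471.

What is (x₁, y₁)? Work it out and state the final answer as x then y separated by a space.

7838695 361188

[21; 1,2,2,1,3,…,2,1,42] for √471; ℓ=14 ⇒ convergent index 13
k=0  a_k=21  p_k/q_k = 21/1
k=1  a_k=1  p_k/q_k = 22/1
k=2  a_k=2  p_k/q_k = 65/3
k=3  a_k=2  p_k/q_k = 152/7
k=4  a_k=1  p_k/q_k = 217/10
k=5  a_k=3  p_k/q_k = 803/37
k=6  a_k=4  p_k/q_k = 3429/158
…
k=9  a_k=3  p_k/q_k = 644804/29711
k=10  a_k=1  p_k/q_k = 843469/38865
…
k=12  a_k=2  p_k/q_k = 5506953/253747
k=13  a_k=1  p_k/q_k = 7838695/361188
(x₁, y₁) = (7838695, 361188);  7838695² − 471·361188² = 1 ✓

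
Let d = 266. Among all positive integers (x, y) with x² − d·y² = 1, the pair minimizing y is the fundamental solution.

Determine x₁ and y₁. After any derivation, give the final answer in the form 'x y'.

d=266: √d = [16; 3,4,3,32] (ℓ=4, even), read p_3/q_3
step 0: (16, 1)  from 16·(1,0) + (0,1)
step 1: (49, 3)  from 3·(16,1) + (1,0)
step 2: (212, 13)  from 4·(49,3) + (16,1)
step 3: (685, 42)  from 3·(212,13) + (49,3)
fundamental: x₁=685, y₁=42  (since 469225 − 266·1764 = 1)

685 42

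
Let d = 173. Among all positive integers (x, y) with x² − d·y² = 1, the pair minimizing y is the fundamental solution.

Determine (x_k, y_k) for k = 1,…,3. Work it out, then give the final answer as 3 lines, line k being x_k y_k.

√173 → a₀=13, period (6,1,1,6,26); ℓ=5 odd so k=9
step 0: (13, 1)  from 13·(1,0) + (0,1)
step 1: (79, 6)  from 6·(13,1) + (1,0)
step 2: (92, 7)  from 1·(79,6) + (13,1)
step 3: (171, 13)  from 1·(92,7) + (79,6)
step 4: (1118, 85)  from 6·(171,13) + (92,7)
…
step 6: (176552, 13423)  from 6·(29239,2223) + (1118,85)
step 7: (205791, 15646)  from 1·(176552,13423) + (29239,2223)
step 8: (382343, 29069)  from 1·(205791,15646) + (176552,13423)
step 9: (2499849, 190060)  from 6·(382343,29069) + (205791,15646)
fundamental: x₁=2499849, y₁=190060  (since 6249245022801 − 173·36122803600 = 1)
k=2:  x_2 = 2499849·2499849+173·190060·190060 = 12498490045601,  y_2 = 2499849·190060+190060·2499849 = 950242601880
k=3:  x_3 = 2499849·12498490045601+173·190060·950242601880 = 62488675684008728649,  y_3 = 2499849·950242601880+190060·12498490045601 = 4750926036134042180

2499849 190060
12498490045601 950242601880
62488675684008728649 4750926036134042180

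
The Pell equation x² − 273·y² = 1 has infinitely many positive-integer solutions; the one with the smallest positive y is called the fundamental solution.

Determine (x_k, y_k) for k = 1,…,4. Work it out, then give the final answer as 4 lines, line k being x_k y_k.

[16; 1,1,10,1,1,32] for √273; ℓ=6 ⇒ convergent index 5
k=0  a_k=16  p_k/q_k = 16/1
…
k=2  a_k=1  p_k/q_k = 33/2
…
k=4  a_k=1  p_k/q_k = 380/23
k=5  a_k=1  p_k/q_k = 727/44
fundamental: x₁=727, y₁=44  (since 528529 − 273·1936 = 1)
n=2: (727,44)∘(727,44) = (727·727+273·44·44, 727·44+44·727) = (1057057,63976)
n=3: (1057057,63976)∘(727,44) = (727·1057057+273·44·63976, 727·63976+44·1057057) = (1536960151,93021060)
n=4: (1536960151,93021060)∘(727,44) = (727·1536960151+273·44·93021060, 727·93021060+44·1536960151) = (2234739002497,135252557264)

727 44
1057057 63976
1536960151 93021060
2234739002497 135252557264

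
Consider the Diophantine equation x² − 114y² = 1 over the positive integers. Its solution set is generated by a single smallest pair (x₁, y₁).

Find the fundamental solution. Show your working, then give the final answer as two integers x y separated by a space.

1025 96

√114 = [10; 1,2,10,2,1,20, …], period ℓ=6 (even) → k=5
i=0: a=10 ⇒ p=10, q=1
i=1: a=1 ⇒ p=11, q=1
…
i=3: a=10 ⇒ p=331, q=31
i=4: a=2 ⇒ p=694, q=65
i=5: a=1 ⇒ p=1025, q=96
(x₁, y₁) = (1025, 96);  1025² − 114·96² = 1 ✓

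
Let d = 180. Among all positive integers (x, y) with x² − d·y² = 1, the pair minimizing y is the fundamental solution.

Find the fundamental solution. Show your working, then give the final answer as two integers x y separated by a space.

161 12

√180 = [13; 2,2,2,26, …], period ℓ=4 (even) → k=3
i=0: a=13 ⇒ p=13, q=1
…
i=2: a=2 ⇒ p=67, q=5
i=3: a=2 ⇒ p=161, q=12
→ (161, 12).  Check: 161²=25921, 180·12²=25920, difference 1.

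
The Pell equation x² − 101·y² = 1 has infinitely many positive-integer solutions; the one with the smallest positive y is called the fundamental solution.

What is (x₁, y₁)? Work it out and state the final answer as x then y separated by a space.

201 20

√101 = [10; 20, …], period ℓ=1 (odd) → k=1
i=0: a=10 ⇒ p=10, q=1
i=1: a=20 ⇒ p=201, q=20
(x₁, y₁) = (201, 20);  201² − 101·20² = 1 ✓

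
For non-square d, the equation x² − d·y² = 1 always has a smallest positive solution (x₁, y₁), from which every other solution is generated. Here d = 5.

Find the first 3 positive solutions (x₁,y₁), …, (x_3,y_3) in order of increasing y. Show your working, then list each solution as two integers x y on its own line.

9 4
161 72
2889 1292

[2; 4] for √5; ℓ=1 ⇒ convergent index 1
step 0: (2, 1)  from 2·(1,0) + (0,1)
step 1: (9, 4)  from 4·(2,1) + (1,0)
(x₁, y₁) = (9, 4);  9² − 5·4² = 1 ✓
n=2: (9,4)∘(9,4) = (9·9+5·4·4, 9·4+4·9) = (161,72)
n=3: (161,72)∘(9,4) = (9·161+5·4·72, 9·72+4·161) = (2889,1292)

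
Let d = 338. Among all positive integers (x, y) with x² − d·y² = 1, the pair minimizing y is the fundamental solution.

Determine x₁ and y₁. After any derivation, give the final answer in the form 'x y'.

[18; 2,1,1,2,36] for √338; ℓ=5 ⇒ convergent index 9
k=0  a_k=18  p_k/q_k = 18/1
…
k=5  a_k=36  p_k/q_k = 8696/473
…
k=7  a_k=1  p_k/q_k = 26327/1432
k=8  a_k=1  p_k/q_k = 43958/2391
k=9  a_k=2  p_k/q_k = 114243/6214
(x₁, y₁) = (114243, 6214);  114243² − 338·6214² = 1 ✓

114243 6214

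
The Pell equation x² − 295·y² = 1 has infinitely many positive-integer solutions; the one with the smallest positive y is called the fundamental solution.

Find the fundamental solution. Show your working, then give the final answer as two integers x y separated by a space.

2024999 117900

√295 = [17; 5,1,2,3,2,6,2,3,2,1,5,34, …], period ℓ=12 (even) → k=11
a_0=17:  p_0=17·1+0=17,  q_0=17·0+1=1
a_1=5:  p_1=5·17+1=86,  q_1=5·1+0=5
a_2=1:  p_2=1·86+17=103,  q_2=1·5+1=6
a_3=2:  p_3=2·103+86=292,  q_3=2·6+5=17
…
a_5=2:  p_5=2·979+292=2250,  q_5=2·57+17=131
…
a_8=3:  p_8=3·31208+14479=108103,  q_8=3·1817+843=6294
…
a_10=1:  p_10=1·247414+108103=355517,  q_10=1·14405+6294=20699
a_11=5:  p_11=5·355517+247414=2024999,  q_11=5·20699+14405=117900
fundamental: x₁=2024999, y₁=117900  (since 4100620950001 − 295·13900410000 = 1)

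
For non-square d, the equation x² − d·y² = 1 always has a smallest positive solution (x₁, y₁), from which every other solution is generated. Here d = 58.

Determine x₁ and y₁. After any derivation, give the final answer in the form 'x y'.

19603 2574

[7; 1,1,1,1,1,1,14] for √58; ℓ=7 ⇒ convergent index 13
step 0: (7, 1)  from 7·(1,0) + (0,1)
step 1: (8, 1)  from 1·(7,1) + (1,0)
…
step 5: (61, 8)  from 1·(38,5) + (23,3)
step 6: (99, 13)  from 1·(61,8) + (38,5)
…
step 12: (12071, 1585)  from 1·(7532,989) + (4539,596)
step 13: (19603, 2574)  from 1·(12071,1585) + (7532,989)
→ (19603, 2574).  Check: 19603²=384277609, 58·2574²=384277608, difference 1.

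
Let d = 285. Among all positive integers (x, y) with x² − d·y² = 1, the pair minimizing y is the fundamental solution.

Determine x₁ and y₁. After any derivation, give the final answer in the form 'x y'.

√285 → a₀=16, period (1,7,2,7,1,32); ℓ=6 even so k=5
k=0  a_k=16  p_k/q_k = 16/1
…
k=2  a_k=7  p_k/q_k = 135/8
k=3  a_k=2  p_k/q_k = 287/17
k=4  a_k=7  p_k/q_k = 2144/127
k=5  a_k=1  p_k/q_k = 2431/144
(x₁, y₁) = (2431, 144);  2431² − 285·144² = 1 ✓

2431 144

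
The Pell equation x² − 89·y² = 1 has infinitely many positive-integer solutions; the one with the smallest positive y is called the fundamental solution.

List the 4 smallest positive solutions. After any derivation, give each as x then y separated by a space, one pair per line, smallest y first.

d=89: √d = [9; 2,3,3,2,18] (ℓ=5, odd), read p_9/q_9
a_0=9:  p_0=9·1+0=9,  q_0=9·0+1=1
a_1=2:  p_1=2·9+1=19,  q_1=2·1+0=2
a_2=3:  p_2=3·19+9=66,  q_2=3·2+1=7
…
a_4=2:  p_4=2·217+66=500,  q_4=2·23+7=53
a_5=18:  p_5=18·500+217=9217,  q_5=18·53+23=977
a_6=2:  p_6=2·9217+500=18934,  q_6=2·977+53=2007
a_7=3:  p_7=3·18934+9217=66019,  q_7=3·2007+977=6998
a_8=3:  p_8=3·66019+18934=216991,  q_8=3·6998+2007=23001
a_9=2:  p_9=2·216991+66019=500001,  q_9=2·23001+6998=53000
fundamental: x₁=500001, y₁=53000  (since 250001000001 − 89·2809000000 = 1)
(x_2, y_2) = (500001·500001 + 89·53000·53000, 500001·53000 + 53000·500001) = (500002000001, 53000106000)
(x_3, y_3) = (500001·500002000001 + 89·53000·53000106000, 500001·53000106000 + 53000·500002000001) = (500003000004500001, 53000212000159000)
(x_4, y_4) = (500001·500003000004500001 + 89·53000·53000212000159000, 500001·53000212000159000 + 53000·500003000004500001) = (500004000010000008000001, 53000318000530000212000)

500001 53000
500002000001 53000106000
500003000004500001 53000212000159000
500004000010000008000001 53000318000530000212000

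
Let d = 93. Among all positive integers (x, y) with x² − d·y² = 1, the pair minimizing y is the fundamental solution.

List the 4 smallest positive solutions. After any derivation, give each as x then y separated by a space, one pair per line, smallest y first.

12151 1260
295293601 30620520
7176225079351 744139875780
174396621583094401 18084087230585040

√93 → a₀=9, period (1,1,1,4,6,4,1,1,1,18); ℓ=10 even so k=9
k=0  a_k=9  p_k/q_k = 9/1
k=1  a_k=1  p_k/q_k = 10/1
k=2  a_k=1  p_k/q_k = 19/2
k=3  a_k=1  p_k/q_k = 29/3
…
k=7  a_k=1  p_k/q_k = 4330/449
k=8  a_k=1  p_k/q_k = 7821/811
k=9  a_k=1  p_k/q_k = 12151/1260
→ (12151, 1260).  Check: 12151²=147646801, 93·1260²=147646800, difference 1.
k=2:  x_2 = 12151·12151+93·1260·1260 = 295293601,  y_2 = 12151·1260+1260·12151 = 30620520
k=3:  x_3 = 12151·295293601+93·1260·30620520 = 7176225079351,  y_3 = 12151·30620520+1260·295293601 = 744139875780
k=4:  x_4 = 12151·7176225079351+93·1260·744139875780 = 174396621583094401,  y_4 = 12151·744139875780+1260·7176225079351 = 18084087230585040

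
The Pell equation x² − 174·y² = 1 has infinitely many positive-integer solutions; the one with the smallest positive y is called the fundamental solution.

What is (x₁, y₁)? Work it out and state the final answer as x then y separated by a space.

1451 110

√174 → a₀=13, period (5,4,5,26); ℓ=4 even so k=3
k=0  a_k=13  p_k/q_k = 13/1
…
k=2  a_k=4  p_k/q_k = 277/21
k=3  a_k=5  p_k/q_k = 1451/110
(x₁, y₁) = (1451, 110);  1451² − 174·110² = 1 ✓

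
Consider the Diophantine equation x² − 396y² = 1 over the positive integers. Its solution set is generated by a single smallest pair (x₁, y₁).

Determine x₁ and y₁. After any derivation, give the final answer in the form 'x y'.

199 10

d=396: √d = [19; 1,8,1,38] (ℓ=4, even), read p_3/q_3
i=0: a=19 ⇒ p=19, q=1
i=1: a=1 ⇒ p=20, q=1
i=2: a=8 ⇒ p=179, q=9
i=3: a=1 ⇒ p=199, q=10
→ (199, 10).  Check: 199²=39601, 396·10²=39600, difference 1.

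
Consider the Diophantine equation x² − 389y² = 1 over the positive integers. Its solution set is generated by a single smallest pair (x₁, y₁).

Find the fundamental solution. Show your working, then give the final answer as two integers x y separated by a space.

√389 → a₀=19, period (1,2,1,1,1,1,2,1,38); ℓ=9 odd so k=17
step 0: (19, 1)  from 19·(1,0) + (0,1)
step 1: (20, 1)  from 1·(19,1) + (1,0)
…
step 4: (138, 7)  from 1·(79,4) + (59,3)
step 5: (217, 11)  from 1·(138,7) + (79,4)
…
step 8: (1282, 65)  from 1·(927,47) + (355,18)
…
step 11: (151493, 7681)  from 2·(50925,2582) + (49643,2517)
step 12: (202418, 10263)  from 1·(151493,7681) + (50925,2582)
step 13: (353911, 17944)  from 1·(202418,10263) + (151493,7681)
…
step 15: (910240, 46151)  from 1·(556329,28207) + (353911,17944)
step 16: (2376809, 120509)  from 2·(910240,46151) + (556329,28207)
step 17: (3287049, 166660)  from 1·(2376809,120509) + (910240,46151)
→ (3287049, 166660).  Check: 3287049²=10804691128401, 389·166660²=10804691128400, difference 1.

3287049 166660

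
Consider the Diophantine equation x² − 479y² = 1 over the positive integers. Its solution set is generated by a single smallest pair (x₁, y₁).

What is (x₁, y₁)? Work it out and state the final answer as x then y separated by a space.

d=479: √d = [21; 1,7,1,3,2,21,2,3,1,7,1,42] (ℓ=12, even), read p_11/q_11
step 0: (21, 1)  from 21·(1,0) + (0,1)
…
step 4: (766, 35)  from 3·(197,9) + (175,8)
…
step 6: (37075, 1694)  from 21·(1729,79) + (766,35)
…
step 10: (2648849, 121029)  from 7·(340591,15562) + (264712,12095)
step 11: (2989440, 136591)  from 1·(2648849,121029) + (340591,15562)
(x₁, y₁) = (2989440, 136591);  2989440² − 479·136591² = 1 ✓

2989440 136591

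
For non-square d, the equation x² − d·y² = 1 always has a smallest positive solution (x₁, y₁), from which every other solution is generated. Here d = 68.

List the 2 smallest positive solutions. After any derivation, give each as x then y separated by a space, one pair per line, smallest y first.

√68 → a₀=8, period (4,16); ℓ=2 even so k=1
a_0=8:  p_0=8·1+0=8,  q_0=8·0+1=1
a_1=4:  p_1=4·8+1=33,  q_1=4·1+0=4
(x₁, y₁) = (33, 4);  33² − 68·4² = 1 ✓
n=2: (33,4)∘(33,4) = (33·33+68·4·4, 33·4+4·33) = (2177,264)

33 4
2177 264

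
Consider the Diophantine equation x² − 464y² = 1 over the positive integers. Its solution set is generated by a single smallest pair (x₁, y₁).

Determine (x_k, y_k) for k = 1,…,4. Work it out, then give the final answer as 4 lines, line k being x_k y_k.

9801 455
192119201 8918910
3765920568201 174828473365
73819574785756801 3426987725981820

[21; 1,1,5,1,1,1,5,1,1,42] for √464; ℓ=10 ⇒ convergent index 9
k=0  a_k=21  p_k/q_k = 21/1
k=1  a_k=1  p_k/q_k = 22/1
k=2  a_k=1  p_k/q_k = 43/2
k=3  a_k=5  p_k/q_k = 237/11
k=4  a_k=1  p_k/q_k = 280/13
k=5  a_k=1  p_k/q_k = 517/24
k=6  a_k=1  p_k/q_k = 797/37
k=7  a_k=5  p_k/q_k = 4502/209
k=8  a_k=1  p_k/q_k = 5299/246
k=9  a_k=1  p_k/q_k = 9801/455
fundamental: x₁=9801, y₁=455  (since 96059601 − 464·207025 = 1)
n=2: (9801,455)∘(9801,455) = (9801·9801+464·455·455, 9801·455+455·9801) = (192119201,8918910)
n=3: (192119201,8918910)∘(9801,455) = (9801·192119201+464·455·8918910, 9801·8918910+455·192119201) = (3765920568201,174828473365)
n=4: (3765920568201,174828473365)∘(9801,455) = (9801·3765920568201+464·455·174828473365, 9801·174828473365+455·3765920568201) = (73819574785756801,3426987725981820)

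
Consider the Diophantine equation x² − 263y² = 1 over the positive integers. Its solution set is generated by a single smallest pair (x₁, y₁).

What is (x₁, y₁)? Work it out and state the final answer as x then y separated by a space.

139128 8579

[16; 4,1,1,1,1,15,1,1,1,1,4,32] for √263; ℓ=12 ⇒ convergent index 11
k=0  a_k=16  p_k/q_k = 16/1
k=1  a_k=4  p_k/q_k = 65/4
k=2  a_k=1  p_k/q_k = 81/5
k=3  a_k=1  p_k/q_k = 146/9
k=4  a_k=1  p_k/q_k = 227/14
k=5  a_k=1  p_k/q_k = 373/23
k=6  a_k=15  p_k/q_k = 5822/359
k=7  a_k=1  p_k/q_k = 6195/382
k=8  a_k=1  p_k/q_k = 12017/741
…
k=10  a_k=1  p_k/q_k = 30229/1864
k=11  a_k=4  p_k/q_k = 139128/8579
(x₁, y₁) = (139128, 8579);  139128² − 263·8579² = 1 ✓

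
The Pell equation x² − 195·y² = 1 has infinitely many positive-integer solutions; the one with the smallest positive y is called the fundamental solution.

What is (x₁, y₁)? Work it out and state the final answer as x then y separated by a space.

√195 = [13; 1,26, …], period ℓ=2 (even) → k=1
k=0  a_k=13  p_k/q_k = 13/1
k=1  a_k=1  p_k/q_k = 14/1
(x₁, y₁) = (14, 1);  14² − 195·1² = 1 ✓

14 1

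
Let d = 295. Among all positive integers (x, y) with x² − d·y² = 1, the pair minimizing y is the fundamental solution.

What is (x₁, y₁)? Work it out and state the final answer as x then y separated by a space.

2024999 117900

√295 → a₀=17, period (5,1,2,3,2,6,2,3,2,1,5,34); ℓ=12 even so k=11
a_0=17:  p_0=17·1+0=17,  q_0=17·0+1=1
a_1=5:  p_1=5·17+1=86,  q_1=5·1+0=5
…
a_4=3:  p_4=3·292+103=979,  q_4=3·17+6=57
a_5=2:  p_5=2·979+292=2250,  q_5=2·57+17=131
…
a_8=3:  p_8=3·31208+14479=108103,  q_8=3·1817+843=6294
a_9=2:  p_9=2·108103+31208=247414,  q_9=2·6294+1817=14405
a_10=1:  p_10=1·247414+108103=355517,  q_10=1·14405+6294=20699
a_11=5:  p_11=5·355517+247414=2024999,  q_11=5·20699+14405=117900
→ (2024999, 117900).  Check: 2024999²=4100620950001, 295·117900²=4100620950000, difference 1.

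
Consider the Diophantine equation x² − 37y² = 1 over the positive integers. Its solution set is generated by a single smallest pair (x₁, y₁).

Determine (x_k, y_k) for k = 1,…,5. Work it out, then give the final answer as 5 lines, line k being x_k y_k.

73 12
10657 1752
1555849 255780
227143297 37342128
33161365513 5451694908

d=37: √d = [6; 12] (ℓ=1, odd), read p_1/q_1
k=0  a_k=6  p_k/q_k = 6/1
k=1  a_k=12  p_k/q_k = 73/12
(x₁, y₁) = (73, 12);  73² − 37·12² = 1 ✓
n=2: (73,12)∘(73,12) = (73·73+37·12·12, 73·12+12·73) = (10657,1752)
n=3: (10657,1752)∘(73,12) = (73·10657+37·12·1752, 73·1752+12·10657) = (1555849,255780)
n=4: (1555849,255780)∘(73,12) = (73·1555849+37·12·255780, 73·255780+12·1555849) = (227143297,37342128)
n=5: (227143297,37342128)∘(73,12) = (73·227143297+37·12·37342128, 73·37342128+12·227143297) = (33161365513,5451694908)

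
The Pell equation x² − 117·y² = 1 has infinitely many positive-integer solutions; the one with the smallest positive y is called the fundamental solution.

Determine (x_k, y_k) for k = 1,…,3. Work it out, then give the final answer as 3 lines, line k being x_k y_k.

649 60
842401 77880
1093435849 101088180

√117 → a₀=10, period (1,4,2,4,1,20); ℓ=6 even so k=5
step 0: (10, 1)  from 10·(1,0) + (0,1)
step 1: (11, 1)  from 1·(10,1) + (1,0)
step 2: (54, 5)  from 4·(11,1) + (10,1)
step 3: (119, 11)  from 2·(54,5) + (11,1)
step 4: (530, 49)  from 4·(119,11) + (54,5)
step 5: (649, 60)  from 1·(530,49) + (119,11)
(x₁, y₁) = (649, 60);  649² − 117·60² = 1 ✓
(x_2, y_2) = (649·649 + 117·60·60, 649·60 + 60·649) = (842401, 77880)
(x_3, y_3) = (649·842401 + 117·60·77880, 649·77880 + 60·842401) = (1093435849, 101088180)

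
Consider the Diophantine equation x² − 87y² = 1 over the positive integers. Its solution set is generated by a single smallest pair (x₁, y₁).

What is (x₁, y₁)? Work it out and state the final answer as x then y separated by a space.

28 3

√87 → a₀=9, period (3,18); ℓ=2 even so k=1
a_0=9:  p_0=9·1+0=9,  q_0=9·0+1=1
a_1=3:  p_1=3·9+1=28,  q_1=3·1+0=3
fundamental: x₁=28, y₁=3  (since 784 − 87·9 = 1)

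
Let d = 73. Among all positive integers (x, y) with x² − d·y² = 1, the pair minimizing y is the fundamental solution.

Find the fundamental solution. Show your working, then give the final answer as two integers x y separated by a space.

2281249 267000

√73 → a₀=8, period (1,1,5,5,1,1,16); ℓ=7 odd so k=13
a_0=8:  p_0=8·1+0=8,  q_0=8·0+1=1
…
a_5=1:  p_5=1·487+94=581,  q_5=1·57+11=68
a_6=1:  p_6=1·581+487=1068,  q_6=1·68+57=125
…
a_12=1:  p_12=1·1040241+200767=1241008,  q_12=1·121751+23498=145249
a_13=1:  p_13=1·1241008+1040241=2281249,  q_13=1·145249+121751=267000
→ (2281249, 267000).  Check: 2281249²=5204097000001, 73·267000²=5204097000000, difference 1.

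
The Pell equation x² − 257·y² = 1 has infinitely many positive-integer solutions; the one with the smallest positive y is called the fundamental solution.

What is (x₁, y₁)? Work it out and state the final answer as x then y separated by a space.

513 32

√257 = [16; 32, …], period ℓ=1 (odd) → k=1
i=0: a=16 ⇒ p=16, q=1
i=1: a=32 ⇒ p=513, q=32
→ (513, 32).  Check: 513²=263169, 257·32²=263168, difference 1.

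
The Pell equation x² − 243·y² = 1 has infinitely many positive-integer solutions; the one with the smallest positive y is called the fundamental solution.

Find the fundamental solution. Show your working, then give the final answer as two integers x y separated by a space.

70226 4505

√243 = [15; 1,1,2,3,15,3,2,1,1,30, …], period ℓ=10 (even) → k=9
k=0  a_k=15  p_k/q_k = 15/1
k=1  a_k=1  p_k/q_k = 16/1
…
k=3  a_k=2  p_k/q_k = 78/5
…
k=6  a_k=3  p_k/q_k = 12424/797
…
k=8  a_k=1  p_k/q_k = 41325/2651
k=9  a_k=1  p_k/q_k = 70226/4505
→ (70226, 4505).  Check: 70226²=4931691076, 243·4505²=4931691075, difference 1.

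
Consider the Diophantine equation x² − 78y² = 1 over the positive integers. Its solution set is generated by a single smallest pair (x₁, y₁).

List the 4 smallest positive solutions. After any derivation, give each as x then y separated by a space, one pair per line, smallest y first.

53 6
5617 636
595349 67410
63101377 7144824

√78 → a₀=8, period (1,4,1,16); ℓ=4 even so k=3
k=0  a_k=8  p_k/q_k = 8/1
k=1  a_k=1  p_k/q_k = 9/1
k=2  a_k=4  p_k/q_k = 44/5
k=3  a_k=1  p_k/q_k = 53/6
(x₁, y₁) = (53, 6);  53² − 78·6² = 1 ✓
(x_2, y_2) = (53·53 + 78·6·6, 53·6 + 6·53) = (5617, 636)
(x_3, y_3) = (53·5617 + 78·6·636, 53·636 + 6·5617) = (595349, 67410)
(x_4, y_4) = (53·595349 + 78·6·67410, 53·67410 + 6·595349) = (63101377, 7144824)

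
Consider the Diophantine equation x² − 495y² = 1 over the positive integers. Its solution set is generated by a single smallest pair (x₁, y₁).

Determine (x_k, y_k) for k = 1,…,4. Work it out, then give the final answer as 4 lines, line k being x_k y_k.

89 4
15841 712
2819609 126732
501874561 22557584

d=495: √d = [22; 4,44] (ℓ=2, even), read p_1/q_1
k=0  a_k=22  p_k/q_k = 22/1
k=1  a_k=4  p_k/q_k = 89/4
→ (89, 4).  Check: 89²=7921, 495·4²=7920, difference 1.
n=2: (89,4)∘(89,4) = (89·89+495·4·4, 89·4+4·89) = (15841,712)
n=3: (15841,712)∘(89,4) = (89·15841+495·4·712, 89·712+4·15841) = (2819609,126732)
n=4: (2819609,126732)∘(89,4) = (89·2819609+495·4·126732, 89·126732+4·2819609) = (501874561,22557584)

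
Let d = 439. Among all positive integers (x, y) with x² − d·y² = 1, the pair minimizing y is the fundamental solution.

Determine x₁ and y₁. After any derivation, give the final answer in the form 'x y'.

d=439: √d = [20; 1,19,1,40] (ℓ=4, even), read p_3/q_3
a_0=20:  p_0=20·1+0=20,  q_0=20·0+1=1
…
a_2=19:  p_2=19·21+20=419,  q_2=19·1+1=20
a_3=1:  p_3=1·419+21=440,  q_3=1·20+1=21
→ (440, 21).  Check: 440²=193600, 439·21²=193599, difference 1.

440 21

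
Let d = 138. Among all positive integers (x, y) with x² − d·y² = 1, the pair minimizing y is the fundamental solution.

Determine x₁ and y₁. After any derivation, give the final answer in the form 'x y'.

47 4

√138 → a₀=11, period (1,2,1,22); ℓ=4 even so k=3
i=0: a=11 ⇒ p=11, q=1
…
i=2: a=2 ⇒ p=35, q=3
i=3: a=1 ⇒ p=47, q=4
(x₁, y₁) = (47, 4);  47² − 138·4² = 1 ✓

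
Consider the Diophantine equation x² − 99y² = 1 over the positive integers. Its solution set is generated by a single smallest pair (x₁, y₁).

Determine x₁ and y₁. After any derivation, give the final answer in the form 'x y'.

10 1

d=99: √d = [9; 1,18] (ℓ=2, even), read p_1/q_1
a_0=9:  p_0=9·1+0=9,  q_0=9·0+1=1
a_1=1:  p_1=1·9+1=10,  q_1=1·1+0=1
→ (10, 1).  Check: 10²=100, 99·1²=99, difference 1.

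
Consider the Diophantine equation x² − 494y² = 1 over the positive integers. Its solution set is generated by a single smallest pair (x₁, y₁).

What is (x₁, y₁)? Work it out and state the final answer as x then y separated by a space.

73035 3286

√494 = [22; 4,2,2,1,2,1,2,2,4,44, …], period ℓ=10 (even) → k=9
i=0: a=22 ⇒ p=22, q=1
i=1: a=4 ⇒ p=89, q=4
i=2: a=2 ⇒ p=200, q=9
i=3: a=2 ⇒ p=489, q=22
i=4: a=1 ⇒ p=689, q=31
…
i=8: a=2 ⇒ p=16514, q=743
i=9: a=4 ⇒ p=73035, q=3286
→ (73035, 3286).  Check: 73035²=5334111225, 494·3286²=5334111224, difference 1.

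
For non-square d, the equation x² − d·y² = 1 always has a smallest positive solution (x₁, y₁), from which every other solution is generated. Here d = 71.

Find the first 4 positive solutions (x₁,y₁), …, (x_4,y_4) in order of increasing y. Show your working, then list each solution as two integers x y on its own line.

[8; 2,2,1,7,1,2,2,16] for √71; ℓ=8 ⇒ convergent index 7
i=0: a=8 ⇒ p=8, q=1
i=1: a=2 ⇒ p=17, q=2
i=2: a=2 ⇒ p=42, q=5
…
i=4: a=7 ⇒ p=455, q=54
i=5: a=1 ⇒ p=514, q=61
i=6: a=2 ⇒ p=1483, q=176
i=7: a=2 ⇒ p=3480, q=413
→ (3480, 413).  Check: 3480²=12110400, 71·413²=12110399, difference 1.
n=2: (3480,413)∘(3480,413) = (3480·3480+71·413·413, 3480·413+413·3480) = (24220799,2874480)
n=3: (24220799,2874480)∘(3480,413) = (3480·24220799+71·413·2874480, 3480·2874480+413·24220799) = (168576757560,20006380387)
n=4: (168576757560,20006380387)∘(3480,413) = (3480·168576757560+71·413·20006380387, 3480·20006380387+413·168576757560) = (1173294208396801,139244404619040)

3480 413
24220799 2874480
168576757560 20006380387
1173294208396801 139244404619040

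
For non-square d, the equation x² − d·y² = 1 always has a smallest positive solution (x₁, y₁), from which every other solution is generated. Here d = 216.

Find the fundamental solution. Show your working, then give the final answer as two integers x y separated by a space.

485 33

d=216: √d = [14; 1,2,3,2,1,28] (ℓ=6, even), read p_5/q_5
step 0: (14, 1)  from 14·(1,0) + (0,1)
…
step 3: (147, 10)  from 3·(44,3) + (15,1)
step 4: (338, 23)  from 2·(147,10) + (44,3)
step 5: (485, 33)  from 1·(338,23) + (147,10)
fundamental: x₁=485, y₁=33  (since 235225 − 216·1089 = 1)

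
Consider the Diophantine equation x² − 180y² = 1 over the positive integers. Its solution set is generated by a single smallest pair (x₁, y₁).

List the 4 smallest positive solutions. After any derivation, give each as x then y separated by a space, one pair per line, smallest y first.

√180 = [13; 2,2,2,26, …], period ℓ=4 (even) → k=3
a_0=13:  p_0=13·1+0=13,  q_0=13·0+1=1
a_1=2:  p_1=2·13+1=27,  q_1=2·1+0=2
a_2=2:  p_2=2·27+13=67,  q_2=2·2+1=5
a_3=2:  p_3=2·67+27=161,  q_3=2·5+2=12
fundamental: x₁=161, y₁=12  (since 25921 − 180·144 = 1)
k=2:  x_2 = 161·161+180·12·12 = 51841,  y_2 = 161·12+12·161 = 3864
k=3:  x_3 = 161·51841+180·12·3864 = 16692641,  y_3 = 161·3864+12·51841 = 1244196
k=4:  x_4 = 161·16692641+180·12·1244196 = 5374978561,  y_4 = 161·1244196+12·16692641 = 400627248

161 12
51841 3864
16692641 1244196
5374978561 400627248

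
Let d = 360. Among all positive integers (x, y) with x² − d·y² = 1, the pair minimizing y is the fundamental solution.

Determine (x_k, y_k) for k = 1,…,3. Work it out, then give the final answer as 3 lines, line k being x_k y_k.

d=360: √d = [18; 1,36] (ℓ=2, even), read p_1/q_1
a_0=18:  p_0=18·1+0=18,  q_0=18·0+1=1
a_1=1:  p_1=1·18+1=19,  q_1=1·1+0=1
fundamental: x₁=19, y₁=1  (since 361 − 360·1 = 1)
(x_2, y_2) = (19·19 + 360·1·1, 19·1 + 1·19) = (721, 38)
(x_3, y_3) = (19·721 + 360·1·38, 19·38 + 1·721) = (27379, 1443)

19 1
721 38
27379 1443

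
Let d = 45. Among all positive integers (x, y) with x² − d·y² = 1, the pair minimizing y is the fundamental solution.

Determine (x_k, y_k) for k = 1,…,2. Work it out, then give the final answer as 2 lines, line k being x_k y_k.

161 24
51841 7728

d=45: √d = [6; 1,2,2,2,1,12] (ℓ=6, even), read p_5/q_5
i=0: a=6 ⇒ p=6, q=1
…
i=2: a=2 ⇒ p=20, q=3
i=3: a=2 ⇒ p=47, q=7
i=4: a=2 ⇒ p=114, q=17
i=5: a=1 ⇒ p=161, q=24
fundamental: x₁=161, y₁=24  (since 25921 − 45·576 = 1)
k=2:  x_2 = 161·161+45·24·24 = 51841,  y_2 = 161·24+24·161 = 7728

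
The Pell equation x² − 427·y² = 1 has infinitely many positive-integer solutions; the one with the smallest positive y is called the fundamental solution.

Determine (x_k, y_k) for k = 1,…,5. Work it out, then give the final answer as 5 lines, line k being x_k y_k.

√427 = [20; 1,1,1,40, …], period ℓ=4 (even) → k=3
step 0: (20, 1)  from 20·(1,0) + (0,1)
step 1: (21, 1)  from 1·(20,1) + (1,0)
step 2: (41, 2)  from 1·(21,1) + (20,1)
step 3: (62, 3)  from 1·(41,2) + (21,1)
(x₁, y₁) = (62, 3);  62² − 427·3² = 1 ✓
(62+3√427)^2 = 7687 + 372√427
(62+3√427)^3 = 953126 + 46125√427
(62+3√427)^4 = 118179937 + 5719128√427
(62+3√427)^5 = 14653359062 + 709125747√427

62 3
7687 372
953126 46125
118179937 5719128
14653359062 709125747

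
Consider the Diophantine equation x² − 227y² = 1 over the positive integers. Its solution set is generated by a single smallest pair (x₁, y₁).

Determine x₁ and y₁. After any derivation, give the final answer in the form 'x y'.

226 15

d=227: √d = [15; 15,30] (ℓ=2, even), read p_1/q_1
a_0=15:  p_0=15·1+0=15,  q_0=15·0+1=1
a_1=15:  p_1=15·15+1=226,  q_1=15·1+0=15
fundamental: x₁=226, y₁=15  (since 51076 − 227·225 = 1)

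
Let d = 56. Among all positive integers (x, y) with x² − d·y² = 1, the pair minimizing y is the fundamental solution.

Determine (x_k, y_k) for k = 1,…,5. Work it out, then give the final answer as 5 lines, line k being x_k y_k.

15 2
449 60
13455 1798
403201 53880
12082575 1614602

d=56: √d = [7; 2,14] (ℓ=2, even), read p_1/q_1
i=0: a=7 ⇒ p=7, q=1
i=1: a=2 ⇒ p=15, q=2
→ (15, 2).  Check: 15²=225, 56·2²=224, difference 1.
n=2: (15,2)∘(15,2) = (15·15+56·2·2, 15·2+2·15) = (449,60)
n=3: (449,60)∘(15,2) = (15·449+56·2·60, 15·60+2·449) = (13455,1798)
n=4: (13455,1798)∘(15,2) = (15·13455+56·2·1798, 15·1798+2·13455) = (403201,53880)
n=5: (403201,53880)∘(15,2) = (15·403201+56·2·53880, 15·53880+2·403201) = (12082575,1614602)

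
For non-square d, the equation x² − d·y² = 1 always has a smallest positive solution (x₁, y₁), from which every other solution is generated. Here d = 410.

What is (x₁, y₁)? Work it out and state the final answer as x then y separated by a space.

81 4

√410 = [20; 4,40, …], period ℓ=2 (even) → k=1
step 0: (20, 1)  from 20·(1,0) + (0,1)
step 1: (81, 4)  from 4·(20,1) + (1,0)
→ (81, 4).  Check: 81²=6561, 410·4²=6560, difference 1.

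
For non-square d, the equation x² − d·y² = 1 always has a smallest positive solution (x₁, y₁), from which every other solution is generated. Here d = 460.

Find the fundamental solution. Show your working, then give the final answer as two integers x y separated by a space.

2535751 118230

√460 = [21; 2,4,3,1,2,10,2,1,3,4,2,42, …], period ℓ=12 (even) → k=11
step 0: (21, 1)  from 21·(1,0) + (0,1)
…
step 3: (622, 29)  from 3·(193,9) + (43,2)
…
step 10: (1135029, 52921)  from 4·(265693,12388) + (72257,3369)
step 11: (2535751, 118230)  from 2·(1135029,52921) + (265693,12388)
fundamental: x₁=2535751, y₁=118230  (since 6430033134001 − 460·13978332900 = 1)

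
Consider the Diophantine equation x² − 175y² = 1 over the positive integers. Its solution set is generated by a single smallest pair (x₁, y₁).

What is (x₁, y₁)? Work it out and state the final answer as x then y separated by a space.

√175 = [13; 4,2,1,2,4,26, …], period ℓ=6 (even) → k=5
k=0  a_k=13  p_k/q_k = 13/1
k=1  a_k=4  p_k/q_k = 53/4
k=2  a_k=2  p_k/q_k = 119/9
k=3  a_k=1  p_k/q_k = 172/13
k=4  a_k=2  p_k/q_k = 463/35
k=5  a_k=4  p_k/q_k = 2024/153
fundamental: x₁=2024, y₁=153  (since 4096576 − 175·23409 = 1)

2024 153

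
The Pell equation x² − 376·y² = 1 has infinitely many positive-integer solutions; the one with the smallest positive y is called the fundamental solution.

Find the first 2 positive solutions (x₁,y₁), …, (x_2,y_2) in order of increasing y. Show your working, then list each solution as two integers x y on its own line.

2143295 110532
9187426914049 473805365880

√376 = [19; 2,1,1,3,1,…,1,2,38, …], period ℓ=16 (even) → k=15
k=0  a_k=19  p_k/q_k = 19/1
…
k=2  a_k=1  p_k/q_k = 58/3
…
k=6  a_k=2  p_k/q_k = 1241/64
…
k=8  a_k=4  p_k/q_k = 12953/668
…
k=14  a_k=1  p_k/q_k = 837427/43187
k=15  a_k=2  p_k/q_k = 2143295/110532
→ (2143295, 110532).  Check: 2143295²=4593713457025, 376·110532²=4593713457024, difference 1.
n=2: (2143295,110532)∘(2143295,110532) = (2143295·2143295+376·110532·110532, 2143295·110532+110532·2143295) = (9187426914049,473805365880)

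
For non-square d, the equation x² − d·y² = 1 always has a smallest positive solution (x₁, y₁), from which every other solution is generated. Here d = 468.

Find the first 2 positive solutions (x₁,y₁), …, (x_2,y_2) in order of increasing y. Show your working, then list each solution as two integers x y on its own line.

649 30
842401 38940

d=468: √d = [21; 1,1,1,2,1,1,1,42] (ℓ=8, even), read p_7/q_7
a_0=21:  p_0=21·1+0=21,  q_0=21·0+1=1
a_1=1:  p_1=1·21+1=22,  q_1=1·1+0=1
a_2=1:  p_2=1·22+21=43,  q_2=1·1+1=2
a_3=1:  p_3=1·43+22=65,  q_3=1·2+1=3
a_4=2:  p_4=2·65+43=173,  q_4=2·3+2=8
a_5=1:  p_5=1·173+65=238,  q_5=1·8+3=11
a_6=1:  p_6=1·238+173=411,  q_6=1·11+8=19
a_7=1:  p_7=1·411+238=649,  q_7=1·19+11=30
(x₁, y₁) = (649, 30);  649² − 468·30² = 1 ✓
k=2:  x_2 = 649·649+468·30·30 = 842401,  y_2 = 649·30+30·649 = 38940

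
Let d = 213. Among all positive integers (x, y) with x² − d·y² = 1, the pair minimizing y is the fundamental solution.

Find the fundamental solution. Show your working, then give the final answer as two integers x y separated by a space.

√213 = [14; 1,1,2,6,1,8,1,6,2,1,1,28, …], period ℓ=12 (even) → k=11
i=0: a=14 ⇒ p=14, q=1
i=1: a=1 ⇒ p=15, q=1
i=2: a=1 ⇒ p=29, q=2
i=3: a=2 ⇒ p=73, q=5
i=4: a=6 ⇒ p=467, q=32
i=5: a=1 ⇒ p=540, q=37
…
i=7: a=1 ⇒ p=5327, q=365
i=8: a=6 ⇒ p=36749, q=2518
i=9: a=2 ⇒ p=78825, q=5401
i=10: a=1 ⇒ p=115574, q=7919
i=11: a=1 ⇒ p=194399, q=13320
→ (194399, 13320).  Check: 194399²=37790971201, 213·13320²=37790971200, difference 1.

194399 13320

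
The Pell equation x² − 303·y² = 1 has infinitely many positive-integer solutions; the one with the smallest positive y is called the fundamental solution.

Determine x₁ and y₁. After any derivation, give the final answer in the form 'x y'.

[17; 2,2,5,2,2,34] for √303; ℓ=6 ⇒ convergent index 5
k=0  a_k=17  p_k/q_k = 17/1
…
k=3  a_k=5  p_k/q_k = 470/27
k=4  a_k=2  p_k/q_k = 1027/59
k=5  a_k=2  p_k/q_k = 2524/145
(x₁, y₁) = (2524, 145);  2524² − 303·145² = 1 ✓

2524 145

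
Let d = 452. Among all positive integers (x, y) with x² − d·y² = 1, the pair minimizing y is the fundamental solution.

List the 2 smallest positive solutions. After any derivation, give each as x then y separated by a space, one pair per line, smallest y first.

1204353 56648
2900932297217 136448377488

√452 = [21; 3,1,5,3,10,3,5,1,3,42, …], period ℓ=10 (even) → k=9
k=0  a_k=21  p_k/q_k = 21/1
…
k=4  a_k=3  p_k/q_k = 1552/73
…
k=8  a_k=1  p_k/q_k = 313483/14745
k=9  a_k=3  p_k/q_k = 1204353/56648
→ (1204353, 56648).  Check: 1204353²=1450466148609, 452·56648²=1450466148608, difference 1.
(x_2, y_2) = (1204353·1204353 + 452·56648·56648, 1204353·56648 + 56648·1204353) = (2900932297217, 136448377488)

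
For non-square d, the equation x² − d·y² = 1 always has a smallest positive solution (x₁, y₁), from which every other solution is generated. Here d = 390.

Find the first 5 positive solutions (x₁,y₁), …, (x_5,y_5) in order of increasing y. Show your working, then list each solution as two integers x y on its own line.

√390 → a₀=19, period (1,2,1,38); ℓ=4 even so k=3
k=0  a_k=19  p_k/q_k = 19/1
k=1  a_k=1  p_k/q_k = 20/1
k=2  a_k=2  p_k/q_k = 59/3
k=3  a_k=1  p_k/q_k = 79/4
fundamental: x₁=79, y₁=4  (since 6241 − 390·16 = 1)
k=2:  x_2 = 79·79+390·4·4 = 12481,  y_2 = 79·4+4·79 = 632
k=3:  x_3 = 79·12481+390·4·632 = 1971919,  y_3 = 79·632+4·12481 = 99852
k=4:  x_4 = 79·1971919+390·4·99852 = 311550721,  y_4 = 79·99852+4·1971919 = 15775984
k=5:  x_5 = 79·311550721+390·4·15775984 = 49223041999,  y_5 = 79·15775984+4·311550721 = 2492505620

79 4
12481 632
1971919 99852
311550721 15775984
49223041999 2492505620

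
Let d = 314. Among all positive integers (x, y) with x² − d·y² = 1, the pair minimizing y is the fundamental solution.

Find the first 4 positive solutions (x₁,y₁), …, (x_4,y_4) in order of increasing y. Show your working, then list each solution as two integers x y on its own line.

392499 22150
308110930001 17387705700
241866463828532499 13649314199066450
189864690372162243720001 10714684347621377411400

[17; 1,2,1,1,2,1,34] for √314; ℓ=7 ⇒ convergent index 13
step 0: (17, 1)  from 17·(1,0) + (0,1)
step 1: (18, 1)  from 1·(17,1) + (1,0)
step 2: (53, 3)  from 2·(18,1) + (17,1)
…
step 4: (124, 7)  from 1·(71,4) + (53,3)
step 5: (319, 18)  from 2·(124,7) + (71,4)
…
step 7: (15381, 868)  from 34·(443,25) + (319,18)
step 8: (15824, 893)  from 1·(15381,868) + (443,25)
step 9: (47029, 2654)  from 2·(15824,893) + (15381,868)
step 10: (62853, 3547)  from 1·(47029,2654) + (15824,893)
step 11: (109882, 6201)  from 1·(62853,3547) + (47029,2654)
step 12: (282617, 15949)  from 2·(109882,6201) + (62853,3547)
step 13: (392499, 22150)  from 1·(282617,15949) + (109882,6201)
→ (392499, 22150).  Check: 392499²=154055465001, 314·22150²=154055465000, difference 1.
n=2: (392499,22150)∘(392499,22150) = (392499·392499+314·22150·22150, 392499·22150+22150·392499) = (308110930001,17387705700)
n=3: (308110930001,17387705700)∘(392499,22150) = (392499·308110930001+314·22150·17387705700, 392499·17387705700+22150·308110930001) = (241866463828532499,13649314199066450)
n=4: (241866463828532499,13649314199066450)∘(392499,22150) = (392499·241866463828532499+314·22150·13649314199066450, 392499·13649314199066450+22150·241866463828532499) = (189864690372162243720001,10714684347621377411400)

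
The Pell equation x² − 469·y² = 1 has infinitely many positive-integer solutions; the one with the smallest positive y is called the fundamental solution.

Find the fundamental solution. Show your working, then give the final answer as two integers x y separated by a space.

√469 = [21; 1,1,1,10,6,10,1,1,1,42, …], period ℓ=10 (even) → k=9
a_0=21:  p_0=21·1+0=21,  q_0=21·0+1=1
…
a_4=10:  p_4=10·65+43=693,  q_4=10·3+2=32
…
a_7=1:  p_7=1·42923+4223=47146,  q_7=1·1982+195=2177
a_8=1:  p_8=1·47146+42923=90069,  q_8=1·2177+1982=4159
a_9=1:  p_9=1·90069+47146=137215,  q_9=1·4159+2177=6336
→ (137215, 6336).  Check: 137215²=18827956225, 469·6336²=18827956224, difference 1.

137215 6336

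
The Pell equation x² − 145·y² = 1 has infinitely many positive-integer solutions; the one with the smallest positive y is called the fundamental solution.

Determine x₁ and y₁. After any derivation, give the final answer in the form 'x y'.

d=145: √d = [12; 24] (ℓ=1, odd), read p_1/q_1
i=0: a=12 ⇒ p=12, q=1
i=1: a=24 ⇒ p=289, q=24
→ (289, 24).  Check: 289²=83521, 145·24²=83520, difference 1.

289 24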